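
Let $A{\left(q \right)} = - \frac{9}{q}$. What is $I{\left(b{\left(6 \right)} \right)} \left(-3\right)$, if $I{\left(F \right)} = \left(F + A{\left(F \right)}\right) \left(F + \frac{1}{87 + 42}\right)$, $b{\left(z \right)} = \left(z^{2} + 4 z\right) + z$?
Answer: $- \frac{12338235}{946} \approx -13043.0$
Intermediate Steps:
$b{\left(z \right)} = z^{2} + 5 z$
$I{\left(F \right)} = \left(\frac{1}{129} + F\right) \left(F - \frac{9}{F}\right)$ ($I{\left(F \right)} = \left(F - \frac{9}{F}\right) \left(F + \frac{1}{87 + 42}\right) = \left(F - \frac{9}{F}\right) \left(F + \frac{1}{129}\right) = \left(F - \frac{9}{F}\right) \left(\frac{1}{129} + F\right) = \left(\frac{1}{129} + F\right) \left(F - \frac{9}{F}\right)$)
$I{\left(b{\left(6 \right)} \right)} \left(-3\right) = \left(-9 + \left(6 \left(5 + 6\right)\right)^{2} - \frac{3}{43 \cdot 6 \left(5 + 6\right)} + \frac{6 \left(5 + 6\right)}{129}\right) \left(-3\right) = \left(-9 + \left(6 \cdot 11\right)^{2} - \frac{3}{43 \cdot 6 \cdot 11} + \frac{6 \cdot 11}{129}\right) \left(-3\right) = \left(-9 + 66^{2} - \frac{3}{43 \cdot 66} + \frac{1}{129} \cdot 66\right) \left(-3\right) = \left(-9 + 4356 - \frac{1}{946} + \frac{22}{43}\right) \left(-3\right) = \frac{4112745}{946} \left(-3\right) = - \frac{12338235}{946}$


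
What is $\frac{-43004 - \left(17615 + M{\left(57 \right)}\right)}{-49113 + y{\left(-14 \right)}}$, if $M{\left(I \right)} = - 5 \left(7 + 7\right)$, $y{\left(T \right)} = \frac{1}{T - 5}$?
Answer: $\frac{1150431}{933148} \approx 1.2328$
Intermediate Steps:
$y{\left(T \right)} = \frac{1}{-5 + T}$
$M{\left(I \right)} = -70$ ($M{\left(I \right)} = \left(-5\right) 14 = -70$)
$\frac{-43004 - \left(17615 + M{\left(57 \right)}\right)}{-49113 + y{\left(-14 \right)}} = \frac{-43004 - 17545}{-49113 + \frac{1}{-5 - 14}} = \frac{-43004 + \left(-17615 + 70\right)}{-49113 + \frac{1}{-19}} = \frac{-43004 - 17545}{-49113 - \frac{1}{19}} = - \frac{60549}{- \frac{933148}{19}} = \left(-60549\right) \left(- \frac{19}{933148}\right) = \frac{1150431}{933148}$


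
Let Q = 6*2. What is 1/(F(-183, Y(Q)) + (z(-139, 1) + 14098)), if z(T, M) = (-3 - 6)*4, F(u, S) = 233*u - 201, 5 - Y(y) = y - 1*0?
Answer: -1/28778 ≈ -3.4749e-5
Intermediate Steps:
Q = 12
Y(y) = 5 - y (Y(y) = 5 - (y - 1*0) = 5 - (y + 0) = 5 - y)
F(u, S) = -201 + 233*u
z(T, M) = -36 (z(T, M) = -9*4 = -36)
1/(F(-183, Y(Q)) + (z(-139, 1) + 14098)) = 1/((-201 + 233*(-183)) + (-36 + 14098)) = 1/((-201 - 42639) + 14062) = 1/(-42840 + 14062) = 1/(-28778) = -1/28778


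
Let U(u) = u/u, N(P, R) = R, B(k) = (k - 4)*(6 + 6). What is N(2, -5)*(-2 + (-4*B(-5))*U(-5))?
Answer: -2150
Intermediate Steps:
B(k) = -48 + 12*k (B(k) = (-4 + k)*12 = -48 + 12*k)
U(u) = 1
N(2, -5)*(-2 + (-4*B(-5))*U(-5)) = -5*(-2 - 4*(-48 + 12*(-5))*1) = -5*(-2 - 4*(-48 - 60)*1) = -5*(-2 - 4*(-108)*1) = -5*(-2 + 432*1) = -5*(-2 + 432) = -5*430 = -2150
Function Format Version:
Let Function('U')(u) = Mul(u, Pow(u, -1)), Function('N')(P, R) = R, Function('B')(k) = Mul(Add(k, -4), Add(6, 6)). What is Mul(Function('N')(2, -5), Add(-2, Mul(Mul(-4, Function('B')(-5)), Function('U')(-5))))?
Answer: -2150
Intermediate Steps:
Function('B')(k) = Add(-48, Mul(12, k)) (Function('B')(k) = Mul(Add(-4, k), 12) = Add(-48, Mul(12, k)))
Function('U')(u) = 1
Mul(Function('N')(2, -5), Add(-2, Mul(Mul(-4, Function('B')(-5)), Function('U')(-5)))) = Mul(-5, Add(-2, Mul(Mul(-4, Add(-48, Mul(12, -5))), 1))) = Mul(-5, Add(-2, Mul(Mul(-4, Add(-48, -60)), 1))) = Mul(-5, Add(-2, Mul(Mul(-4, -108), 1))) = Mul(-5, Add(-2, Mul(432, 1))) = Mul(-5, Add(-2, 432)) = Mul(-5, 430) = -2150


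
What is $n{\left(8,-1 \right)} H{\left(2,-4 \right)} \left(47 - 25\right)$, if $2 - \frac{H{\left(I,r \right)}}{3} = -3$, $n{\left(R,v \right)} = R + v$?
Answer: $2310$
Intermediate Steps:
$H{\left(I,r \right)} = 15$ ($H{\left(I,r \right)} = 6 - -9 = 6 + 9 = 15$)
$n{\left(8,-1 \right)} H{\left(2,-4 \right)} \left(47 - 25\right) = \left(8 - 1\right) 15 \left(47 - 25\right) = 7 \cdot 15 \left(47 - 25\right) = 105 \cdot 22 = 2310$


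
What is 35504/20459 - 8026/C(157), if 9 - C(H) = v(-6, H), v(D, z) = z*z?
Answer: 519511247/252054880 ≈ 2.0611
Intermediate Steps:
v(D, z) = z**2
C(H) = 9 - H**2
35504/20459 - 8026/C(157) = 35504/20459 - 8026/(9 - 1*157**2) = 35504*(1/20459) - 8026/(9 - 1*24649) = 35504/20459 - 8026/(9 - 24649) = 35504/20459 - 8026/(-24640) = 35504/20459 - 8026*(-1/24640) = 35504/20459 + 4013/12320 = 519511247/252054880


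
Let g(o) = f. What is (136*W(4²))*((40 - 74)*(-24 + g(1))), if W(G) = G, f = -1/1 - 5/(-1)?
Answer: 1479680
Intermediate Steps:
f = 4 (f = -1*1 - 5*(-1) = -1 + 5 = 4)
g(o) = 4
(136*W(4²))*((40 - 74)*(-24 + g(1))) = (136*4²)*((40 - 74)*(-24 + 4)) = (136*16)*(-34*(-20)) = 2176*680 = 1479680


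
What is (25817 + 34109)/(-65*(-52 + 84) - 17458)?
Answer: -29963/9769 ≈ -3.0672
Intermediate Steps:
(25817 + 34109)/(-65*(-52 + 84) - 17458) = 59926/(-65*32 - 17458) = 59926/(-2080 - 17458) = 59926/(-19538) = 59926*(-1/19538) = -29963/9769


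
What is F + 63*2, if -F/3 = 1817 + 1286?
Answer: -9183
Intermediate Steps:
F = -9309 (F = -3*(1817 + 1286) = -3*3103 = -9309)
F + 63*2 = -9309 + 63*2 = -9309 + 126 = -9183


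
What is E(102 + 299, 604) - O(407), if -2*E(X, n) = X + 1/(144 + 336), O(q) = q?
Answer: -583201/960 ≈ -607.50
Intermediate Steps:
E(X, n) = -1/960 - X/2 (E(X, n) = -(X + 1/(144 + 336))/2 = -(X + 1/480)/2 = -(1/480 + X)/2 = -1/960 - X/2)
E(102 + 299, 604) - O(407) = (-1/960 - (102 + 299)/2) - 1*407 = (-1/960 - ½*401) - 407 = (-1/960 - 401/2) - 407 = -192481/960 - 407 = -583201/960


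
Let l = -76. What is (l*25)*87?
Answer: -165300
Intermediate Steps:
(l*25)*87 = -76*25*87 = -1900*87 = -165300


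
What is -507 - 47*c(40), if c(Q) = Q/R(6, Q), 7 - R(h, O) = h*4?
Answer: -6739/17 ≈ -396.41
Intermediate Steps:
R(h, O) = 7 - 4*h (R(h, O) = 7 - h*4 = 7 - 4*h)
c(Q) = -Q/17 (c(Q) = Q/(7 - 4*6) = Q/(7 - 24) = Q/(-17) = Q*(-1/17) = -Q/17)
-507 - 47*c(40) = -507 - (-47)*40/17 = -507 - 47*(-40/17) = -507 + 1880/17 = -6739/17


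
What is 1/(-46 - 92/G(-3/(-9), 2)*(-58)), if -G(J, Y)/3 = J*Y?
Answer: -1/2714 ≈ -0.00036846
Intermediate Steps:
G(J, Y) = -3*J*Y
1/(-46 - 92/G(-3/(-9), 2)*(-58)) = 1/(-46 - 92/((-3*(-3/(-9))*2))*(-58)) = 1/(-46 - 92/((-3*(-3*(-⅑))*2))*(-58)) = 1/(-46 - 92/((-3*⅓*2))*(-58)) = 1/(-46 - 92/(-2)*(-58)) = 1/(-46 - 92*(-½)*(-58)) = 1/(-46 + 46*(-58)) = 1/(-46 - 2668) = 1/(-2714) = -1/2714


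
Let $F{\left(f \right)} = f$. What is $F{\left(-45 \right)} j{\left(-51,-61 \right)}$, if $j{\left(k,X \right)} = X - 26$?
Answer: $3915$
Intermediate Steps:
$j{\left(k,X \right)} = -26 + X$ ($j{\left(k,X \right)} = X - 26 = -26 + X$)
$F{\left(-45 \right)} j{\left(-51,-61 \right)} = - 45 \left(-26 - 61\right) = \left(-45\right) \left(-87\right) = 3915$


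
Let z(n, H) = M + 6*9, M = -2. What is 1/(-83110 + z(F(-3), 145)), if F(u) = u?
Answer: -1/83058 ≈ -1.2040e-5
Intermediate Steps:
z(n, H) = 52 (z(n, H) = -2 + 6*9 = -2 + 54 = 52)
1/(-83110 + z(F(-3), 145)) = 1/(-83110 + 52) = 1/(-83058) = -1/83058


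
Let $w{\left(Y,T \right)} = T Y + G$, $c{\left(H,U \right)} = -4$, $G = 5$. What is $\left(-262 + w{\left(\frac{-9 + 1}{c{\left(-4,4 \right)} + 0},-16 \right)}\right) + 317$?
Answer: $28$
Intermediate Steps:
$w{\left(Y,T \right)} = 5 + T Y$ ($w{\left(Y,T \right)} = T Y + 5 = 5 + T Y$)
$\left(-262 + w{\left(\frac{-9 + 1}{c{\left(-4,4 \right)} + 0},-16 \right)}\right) + 317 = \left(-262 + \left(5 - 16 \frac{-9 + 1}{-4 + 0}\right)\right) + 317 = \left(-262 + \left(5 - 16 \left(- \frac{8}{-4}\right)\right)\right) + 317 = \left(-262 + \left(5 - 16 \left(\left(-8\right) \left(- \frac{1}{4}\right)\right)\right)\right) + 317 = \left(-262 + \left(5 - 32\right)\right) + 317 = \left(-262 - 27\right) + 317 = -289 + 317 = 28$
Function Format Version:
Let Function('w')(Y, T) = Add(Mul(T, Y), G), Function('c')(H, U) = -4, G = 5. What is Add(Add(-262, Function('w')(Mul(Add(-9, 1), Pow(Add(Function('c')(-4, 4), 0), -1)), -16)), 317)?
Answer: 28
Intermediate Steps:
Function('w')(Y, T) = Add(5, Mul(T, Y)) (Function('w')(Y, T) = Add(Mul(T, Y), 5) = Add(5, Mul(T, Y)))
Add(Add(-262, Function('w')(Mul(Add(-9, 1), Pow(Add(Function('c')(-4, 4), 0), -1)), -16)), 317) = Add(Add(-262, Add(5, Mul(-16, Mul(Add(-9, 1), Pow(Add(-4, 0), -1))))), 317) = Add(Add(-262, Add(5, Mul(-16, Mul(-8, Pow(-4, -1))))), 317) = Add(Add(-262, Add(5, Mul(-16, Mul(-8, Rational(-1, 4))))), 317) = Add(Add(-262, Add(5, Mul(-16, 2))), 317) = Add(Add(-262, Add(5, -32)), 317) = Add(Add(-262, -27), 317) = Add(-289, 317) = 28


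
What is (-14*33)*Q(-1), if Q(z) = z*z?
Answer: -462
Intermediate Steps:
Q(z) = z²
(-14*33)*Q(-1) = -14*33*(-1)² = -462*1 = -462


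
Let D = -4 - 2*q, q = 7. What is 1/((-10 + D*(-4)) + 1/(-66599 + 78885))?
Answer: 12286/761733 ≈ 0.016129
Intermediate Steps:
D = -18 (D = -4 - 2*7 = -4 - 14 = -18)
1/((-10 + D*(-4)) + 1/(-66599 + 78885)) = 1/((-10 - 18*(-4)) + 1/(-66599 + 78885)) = 1/((-10 + 72) + 1/12286) = 1/(62 + 1/12286) = 1/(761733/12286) = 12286/761733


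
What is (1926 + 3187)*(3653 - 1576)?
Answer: 10619701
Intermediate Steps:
(1926 + 3187)*(3653 - 1576) = 5113*2077 = 10619701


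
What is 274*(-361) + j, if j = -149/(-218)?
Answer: -21563103/218 ≈ -98913.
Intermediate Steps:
j = 149/218 (j = -149*(-1/218) = 149/218 ≈ 0.68349)
274*(-361) + j = 274*(-361) + 149/218 = -98914 + 149/218 = -21563103/218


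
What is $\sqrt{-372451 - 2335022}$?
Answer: $i \sqrt{2707473} \approx 1645.4 i$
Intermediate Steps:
$\sqrt{-372451 - 2335022} = \sqrt{-2707473} = i \sqrt{2707473}$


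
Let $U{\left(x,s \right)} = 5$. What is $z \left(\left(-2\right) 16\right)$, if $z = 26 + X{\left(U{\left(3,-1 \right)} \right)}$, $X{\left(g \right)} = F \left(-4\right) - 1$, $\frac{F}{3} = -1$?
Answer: $-1184$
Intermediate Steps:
$F = -3$ ($F = 3 \left(-1\right) = -3$)
$X{\left(g \right)} = 11$ ($X{\left(g \right)} = \left(-3\right) \left(-4\right) - 1 = 12 - 1 = 11$)
$z = 37$ ($z = 26 + 11 = 37$)
$z \left(\left(-2\right) 16\right) = 37 \left(\left(-2\right) 16\right) = 37 \left(-32\right) = -1184$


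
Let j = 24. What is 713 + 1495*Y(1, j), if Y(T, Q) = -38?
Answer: -56097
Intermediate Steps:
713 + 1495*Y(1, j) = 713 + 1495*(-38) = 713 - 56810 = -56097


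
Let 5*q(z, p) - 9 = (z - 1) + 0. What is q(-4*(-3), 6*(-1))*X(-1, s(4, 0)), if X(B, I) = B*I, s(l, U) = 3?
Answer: -12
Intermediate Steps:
q(z, p) = 8/5 + z/5 (q(z, p) = 9/5 + ((z - 1) + 0)/5 = 9/5 + ((-1 + z) + 0)/5 = 9/5 + (-1 + z)/5 = 9/5 + (-⅕ + z/5) = 8/5 + z/5)
q(-4*(-3), 6*(-1))*X(-1, s(4, 0)) = (8/5 + (-4*(-3))/5)*(-1*3) = (8/5 + (⅕)*12)*(-3) = (8/5 + 12/5)*(-3) = 4*(-3) = -12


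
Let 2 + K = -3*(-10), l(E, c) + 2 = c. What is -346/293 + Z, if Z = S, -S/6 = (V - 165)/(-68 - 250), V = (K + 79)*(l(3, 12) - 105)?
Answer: -3045028/15529 ≈ -196.09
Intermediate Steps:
l(E, c) = -2 + c
K = 28 (K = -2 - 3*(-10) = -2 + 30 = 28)
V = -10165 (V = (28 + 79)*((-2 + 12) - 105) = 107*(10 - 105) = 107*(-95) = -10165)
S = -10330/53 (S = -6*(-10165 - 165)/(-68 - 250) = -(-61980)/(-318) = -(-61980)*(-1)/318 = -6*5165/159 = -10330/53 ≈ -194.91)
Z = -10330/53 ≈ -194.91
-346/293 + Z = -346/293 - 10330/53 = -3045028/15529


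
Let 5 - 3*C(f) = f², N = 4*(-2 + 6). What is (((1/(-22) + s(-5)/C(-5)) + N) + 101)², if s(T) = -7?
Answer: 673973521/48400 ≈ 13925.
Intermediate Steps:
N = 16 (N = 4*4 = 16)
C(f) = 5/3 - f²/3
(((1/(-22) + s(-5)/C(-5)) + N) + 101)² = (((1/(-22) - 7/(5/3 - ⅓*(-5)²)) + 16) + 101)² = (((1*(-1/22) - 7/(5/3 - ⅓*25)) + 16) + 101)² = (((-1/22 - 7/(5/3 - 25/3)) + 16) + 101)² = (((-1/22 - 7/(-20/3)) + 16) + 101)² = (((-1/22 - 7*(-3/20)) + 16) + 101)² = (((-1/22 + 21/20) + 16) + 101)² = ((221/220 + 16) + 101)² = (3741/220 + 101)² = (25961/220)² = 673973521/48400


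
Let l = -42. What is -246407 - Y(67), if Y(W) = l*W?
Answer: -243593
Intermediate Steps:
Y(W) = -42*W
-246407 - Y(67) = -246407 - (-42)*67 = -246407 - 1*(-2814) = -246407 + 2814 = -243593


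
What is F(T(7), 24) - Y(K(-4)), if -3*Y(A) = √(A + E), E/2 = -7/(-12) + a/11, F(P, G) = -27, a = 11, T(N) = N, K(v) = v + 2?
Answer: -27 + √42/18 ≈ -26.640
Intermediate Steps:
K(v) = 2 + v
E = 19/6 (E = 2*(-7/(-12) + 11/11) = 2*(-7*(-1/12) + 11*(1/11)) = 2*(7/12 + 1) = 2*(19/12) = 19/6 ≈ 3.1667)
Y(A) = -√(19/6 + A)/3 (Y(A) = -√(A + 19/6)/3 = -√(19/6 + A)/3)
F(T(7), 24) - Y(K(-4)) = -27 - (-1)*√(114 + 36*(2 - 4))/18 = -27 - (-1)*√(114 + 36*(-2))/18 = -27 - (-1)*√(114 - 72)/18 = -27 - (-1)*√42/18 = -27 + √42/18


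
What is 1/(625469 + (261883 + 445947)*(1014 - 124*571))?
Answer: -1/49398830231 ≈ -2.0243e-11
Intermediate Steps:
1/(625469 + (261883 + 445947)*(1014 - 124*571)) = 1/(625469 + 707830*(1014 - 70804)) = 1/(625469 + 707830*(-69790)) = 1/(625469 - 49399455700) = 1/(-49398830231) = -1/49398830231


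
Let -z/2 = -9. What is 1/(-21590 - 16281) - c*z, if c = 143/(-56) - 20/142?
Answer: 3651406219/75287548 ≈ 48.499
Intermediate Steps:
z = 18 (z = -2*(-9) = 18)
c = -10713/3976 (c = 143*(-1/56) - 20*1/142 = -143/56 - 10/71 = -10713/3976 ≈ -2.6944)
1/(-21590 - 16281) - c*z = 1/(-21590 - 16281) - (-10713)*18/3976 = 1/(-37871) - 1*(-96417/1988) = -1/37871 + 96417/1988 = 3651406219/75287548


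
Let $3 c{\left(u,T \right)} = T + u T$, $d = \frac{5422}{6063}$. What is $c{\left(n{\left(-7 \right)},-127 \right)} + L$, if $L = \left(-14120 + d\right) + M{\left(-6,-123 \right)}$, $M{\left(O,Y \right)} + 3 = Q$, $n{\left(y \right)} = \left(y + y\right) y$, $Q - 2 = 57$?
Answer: $- \frac{110674643}{6063} \approx -18254.0$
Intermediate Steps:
$Q = 59$ ($Q = 2 + 57 = 59$)
$n{\left(y \right)} = 2 y^{2}$ ($n{\left(y \right)} = 2 y y = 2 y^{2}$)
$M{\left(O,Y \right)} = 56$ ($M{\left(O,Y \right)} = -3 + 59 = 56$)
$d = \frac{5422}{6063}$ ($d = 5422 \cdot \frac{1}{6063} = \frac{5422}{6063} \approx 0.89428$)
$c{\left(u,T \right)} = \frac{T}{3} + \frac{T u}{3}$ ($c{\left(u,T \right)} = \frac{T + u T}{3} = \frac{T + T u}{3} = \frac{T}{3} + \frac{T u}{3}$)
$L = - \frac{85264610}{6063}$ ($L = \left(-14120 + \frac{5422}{6063}\right) + 56 = - \frac{85604138}{6063} + 56 = - \frac{85264610}{6063} \approx -14063.0$)
$c{\left(n{\left(-7 \right)},-127 \right)} + L = \frac{1}{3} \left(-127\right) \left(1 + 2 \left(-7\right)^{2}\right) - \frac{85264610}{6063} = \frac{1}{3} \left(-127\right) \left(1 + 2 \cdot 49\right) - \frac{85264610}{6063} = \frac{1}{3} \left(-127\right) \left(1 + 98\right) - \frac{85264610}{6063} = \frac{1}{3} \left(-127\right) 99 - \frac{85264610}{6063} = -4191 - \frac{85264610}{6063} = - \frac{110674643}{6063}$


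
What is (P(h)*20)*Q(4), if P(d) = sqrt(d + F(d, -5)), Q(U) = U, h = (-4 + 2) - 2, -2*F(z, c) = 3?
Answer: 40*I*sqrt(22) ≈ 187.62*I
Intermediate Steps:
F(z, c) = -3/2 (F(z, c) = -1/2*3 = -3/2)
h = -4 (h = -2 - 2 = -4)
P(d) = sqrt(-3/2 + d) (P(d) = sqrt(d - 3/2) = sqrt(-3/2 + d))
(P(h)*20)*Q(4) = ((sqrt(-6 + 4*(-4))/2)*20)*4 = ((sqrt(-6 - 16)/2)*20)*4 = ((sqrt(-22)/2)*20)*4 = (((I*sqrt(22))/2)*20)*4 = ((I*sqrt(22)/2)*20)*4 = (10*I*sqrt(22))*4 = 40*I*sqrt(22)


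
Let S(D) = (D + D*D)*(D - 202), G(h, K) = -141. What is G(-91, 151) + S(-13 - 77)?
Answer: -2339061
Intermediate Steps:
S(D) = (-202 + D)*(D + D**2) (S(D) = (D + D**2)*(-202 + D) = (-202 + D)*(D + D**2))
G(-91, 151) + S(-13 - 77) = -141 + (-13 - 77)*(-202 + (-13 - 77)**2 - 201*(-13 - 77)) = -141 - 90*(-202 + (-90)**2 - 201*(-90)) = -141 - 90*(-202 + 8100 + 18090) = -141 - 90*25988 = -141 - 2338920 = -2339061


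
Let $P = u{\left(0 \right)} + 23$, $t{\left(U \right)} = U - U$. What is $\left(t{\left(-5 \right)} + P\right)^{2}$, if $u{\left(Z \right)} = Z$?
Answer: $529$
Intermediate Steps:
$t{\left(U \right)} = 0$
$P = 23$ ($P = 0 + 23 = 23$)
$\left(t{\left(-5 \right)} + P\right)^{2} = \left(0 + 23\right)^{2} = 23^{2} = 529$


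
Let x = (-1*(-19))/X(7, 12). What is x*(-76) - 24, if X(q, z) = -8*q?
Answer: 25/14 ≈ 1.7857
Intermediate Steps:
x = -19/56 (x = (-1*(-19))/((-8*7)) = 19/(-56) = 19*(-1/56) = -19/56 ≈ -0.33929)
x*(-76) - 24 = -19/56*(-76) - 24 = 361/14 - 24 = 25/14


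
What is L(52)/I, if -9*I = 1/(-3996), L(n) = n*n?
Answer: 97246656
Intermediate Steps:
L(n) = n**2
I = 1/35964 (I = -1/9/(-3996) = -1/9*(-1/3996) = 1/35964 ≈ 2.7806e-5)
L(52)/I = 52**2/(1/35964) = 2704*35964 = 97246656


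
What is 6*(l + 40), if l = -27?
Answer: 78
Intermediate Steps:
6*(l + 40) = 6*(-27 + 40) = 6*13 = 78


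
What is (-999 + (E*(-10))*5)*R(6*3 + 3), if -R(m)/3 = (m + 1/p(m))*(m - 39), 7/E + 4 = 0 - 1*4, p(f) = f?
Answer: -7599969/7 ≈ -1.0857e+6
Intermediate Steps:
E = -7/8 (E = 7/(-4 + (0 - 1*4)) = 7/(-4 + (0 - 4)) = 7/(-4 - 4) = 7/(-8) = 7*(-⅛) = -7/8 ≈ -0.87500)
R(m) = -3*(-39 + m)*(m + 1/m) (R(m) = -3*(m + 1/m)*(m - 39) = -3*(m + 1/m)*(-39 + m) = -3*(-39 + m)*(m + 1/m))
(-999 + (E*(-10))*5)*R(6*3 + 3) = (-999 - 7/8*(-10)*5)*(-3 - 3*(6*3 + 3)² + 117*(6*3 + 3) + 117/(6*3 + 3)) = (-999 + (35/4)*5)*(-3 - 3*(18 + 3)² + 117*(18 + 3) + 117/(18 + 3)) = (-999 + 175/4)*(-3 - 3*21² + 117*21 + 117/21) = -3821*(-3 - 3*441 + 2457 + 117*(1/21))/4 = -3821*(-3 - 1323 + 2457 + 39/7)/4 = -3821/4*7956/7 = -7599969/7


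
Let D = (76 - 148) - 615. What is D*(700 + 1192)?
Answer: -1299804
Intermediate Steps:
D = -687 (D = -72 - 615 = -687)
D*(700 + 1192) = -687*(700 + 1192) = -687*1892 = -1299804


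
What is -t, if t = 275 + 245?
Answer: -520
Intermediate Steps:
t = 520
-t = -1*520 = -520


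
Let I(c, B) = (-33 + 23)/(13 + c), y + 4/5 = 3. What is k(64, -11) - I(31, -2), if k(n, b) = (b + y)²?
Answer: 42717/550 ≈ 77.667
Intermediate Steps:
y = 11/5 (y = -⅘ + 3 = 11/5 ≈ 2.2000)
I(c, B) = -10/(13 + c)
k(n, b) = (11/5 + b)² (k(n, b) = (b + 11/5)² = (11/5 + b)²)
k(64, -11) - I(31, -2) = (11 + 5*(-11))²/25 - (-10)/(13 + 31) = (11 - 55)²/25 - (-10)/44 = (1/25)*(-44)² - (-10)/44 = (1/25)*1936 - 1*(-5/22) = 1936/25 + 5/22 = 42717/550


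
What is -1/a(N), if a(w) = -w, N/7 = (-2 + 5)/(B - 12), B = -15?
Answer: -9/7 ≈ -1.2857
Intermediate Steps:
N = -7/9 (N = 7*((-2 + 5)/(-15 - 12)) = 7*(3/(-27)) = 7*(3*(-1/27)) = 7*(-⅑) = -7/9 ≈ -0.77778)
-1/a(N) = -1/((-1*(-7/9))) = -1/7/9 = -1*9/7 = -9/7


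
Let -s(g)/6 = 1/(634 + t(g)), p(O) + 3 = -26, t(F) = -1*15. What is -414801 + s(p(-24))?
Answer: -256761825/619 ≈ -4.1480e+5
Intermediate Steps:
t(F) = -15
p(O) = -29 (p(O) = -3 - 26 = -29)
s(g) = -6/619 (s(g) = -6/(634 - 15) = -6/619)
-414801 + s(p(-24)) = -414801 - 6/619 = -256761825/619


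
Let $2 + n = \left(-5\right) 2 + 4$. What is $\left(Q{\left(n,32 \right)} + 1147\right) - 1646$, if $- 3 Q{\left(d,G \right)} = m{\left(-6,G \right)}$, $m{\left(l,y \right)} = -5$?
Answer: $- \frac{1492}{3} \approx -497.33$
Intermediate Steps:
$n = -8$ ($n = -2 + \left(\left(-5\right) 2 + 4\right) = -2 + \left(-10 + 4\right) = -2 - 6 = -8$)
$Q{\left(d,G \right)} = \frac{5}{3}$ ($Q{\left(d,G \right)} = \left(- \frac{1}{3}\right) \left(-5\right) = \frac{5}{3}$)
$\left(Q{\left(n,32 \right)} + 1147\right) - 1646 = \left(\frac{5}{3} + 1147\right) - 1646 = \frac{3446}{3} - 1646 = - \frac{1492}{3}$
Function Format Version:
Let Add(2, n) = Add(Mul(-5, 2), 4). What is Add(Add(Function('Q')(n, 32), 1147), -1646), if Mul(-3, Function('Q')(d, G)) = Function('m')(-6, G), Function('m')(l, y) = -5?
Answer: Rational(-1492, 3) ≈ -497.33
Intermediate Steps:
n = -8 (n = Add(-2, Add(Mul(-5, 2), 4)) = Add(-2, Add(-10, 4)) = Add(-2, -6) = -8)
Function('Q')(d, G) = Rational(5, 3) (Function('Q')(d, G) = Mul(Rational(-1, 3), -5) = Rational(5, 3))
Add(Add(Function('Q')(n, 32), 1147), -1646) = Add(Add(Rational(5, 3), 1147), -1646) = Add(Rational(3446, 3), -1646) = Rational(-1492, 3)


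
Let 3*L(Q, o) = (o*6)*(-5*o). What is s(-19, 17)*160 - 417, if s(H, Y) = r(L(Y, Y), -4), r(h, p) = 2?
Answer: -97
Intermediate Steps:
L(Q, o) = -10*o² (L(Q, o) = ((o*6)*(-5*o))/3 = ((6*o)*(-5*o))/3 = (-30*o²)/3 = -10*o²)
s(H, Y) = 2
s(-19, 17)*160 - 417 = 2*160 - 417 = 320 - 417 = -97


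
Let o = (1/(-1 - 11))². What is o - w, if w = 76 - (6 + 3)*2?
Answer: -8351/144 ≈ -57.993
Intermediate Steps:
w = 58 (w = 76 - 9*2 = 76 - 1*18 = 76 - 18 = 58)
o = 1/144 (o = (1/(-12))² = (-1/12)² = 1/144 ≈ 0.0069444)
o - w = 1/144 - 1*58 = 1/144 - 58 = -8351/144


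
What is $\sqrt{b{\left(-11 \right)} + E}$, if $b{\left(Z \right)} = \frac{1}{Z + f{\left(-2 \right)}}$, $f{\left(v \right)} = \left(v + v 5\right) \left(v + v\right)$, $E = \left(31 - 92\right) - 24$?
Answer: $\frac{2 i \sqrt{29082}}{37} \approx 9.2181 i$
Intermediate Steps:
$E = -85$ ($E = -61 - 24 = -85$)
$f{\left(v \right)} = 12 v^{2}$ ($f{\left(v \right)} = \left(v + 5 v\right) 2 v = 6 v 2 v = 12 v^{2}$)
$b{\left(Z \right)} = \frac{1}{48 + Z}$ ($b{\left(Z \right)} = \frac{1}{Z + 12 \left(-2\right)^{2}} = \frac{1}{Z + 12 \cdot 4} = \frac{1}{Z + 48} = \frac{1}{48 + Z}$)
$\sqrt{b{\left(-11 \right)} + E} = \sqrt{\frac{1}{48 - 11} - 85} = \sqrt{\frac{1}{37} - 85} = \sqrt{- \frac{3144}{37}} = \frac{2 i \sqrt{29082}}{37}$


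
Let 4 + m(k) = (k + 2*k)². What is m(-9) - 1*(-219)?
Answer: 944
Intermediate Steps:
m(k) = -4 + 9*k² (m(k) = -4 + (k + 2*k)² = -4 + (3*k)² = -4 + 9*k²)
m(-9) - 1*(-219) = (-4 + 9*(-9)²) - 1*(-219) = (-4 + 9*81) + 219 = (-4 + 729) + 219 = 725 + 219 = 944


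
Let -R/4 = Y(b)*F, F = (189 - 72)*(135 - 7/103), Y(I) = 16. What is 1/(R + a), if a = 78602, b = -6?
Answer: -103/95972218 ≈ -1.0732e-6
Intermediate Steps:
F = 1626066/103 (F = 117*(135 - 7*1/103) = 117*(135 - 7/103) = 117*(13898/103) = 1626066/103 ≈ 15787.)
R = -104068224/103 (R = -64*1626066/103 = -4*26017056/103 = -104068224/103 ≈ -1.0104e+6)
1/(R + a) = 1/(-104068224/103 + 78602) = 1/(-95972218/103) = -103/95972218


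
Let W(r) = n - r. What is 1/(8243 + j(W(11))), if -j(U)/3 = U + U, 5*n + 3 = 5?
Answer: 5/41533 ≈ 0.00012039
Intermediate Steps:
n = ⅖ (n = -⅗ + (⅕)*5 = -⅗ + 1 = ⅖ ≈ 0.40000)
W(r) = ⅖ - r
j(U) = -6*U (j(U) = -3*(U + U) = -6*U)
1/(8243 + j(W(11))) = 1/(8243 - 6*(⅖ - 1*11)) = 1/(8243 - 6*(⅖ - 11)) = 1/(8243 - 6*(-53/5)) = 1/(8243 + 318/5) = 1/(41533/5) = 5/41533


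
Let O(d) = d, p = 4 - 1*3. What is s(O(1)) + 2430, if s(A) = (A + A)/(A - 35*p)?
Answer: 41309/17 ≈ 2429.9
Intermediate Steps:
p = 1 (p = 4 - 3 = 1)
s(A) = 2*A/(-35 + A) (s(A) = (A + A)/(A - 35*1) = (2*A)/(A - 35) = (2*A)/(-35 + A) = 2*A/(-35 + A))
s(O(1)) + 2430 = 2*1/(-35 + 1) + 2430 = 2*1/(-34) + 2430 = 2*1*(-1/34) + 2430 = -1/17 + 2430 = 41309/17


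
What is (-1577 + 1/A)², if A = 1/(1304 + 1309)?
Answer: 1073296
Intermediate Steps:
A = 1/2613 ≈ 0.00038270
(-1577 + 1/A)² = (-1577 + 1/(1/2613))² = (-1577 + 2613)² = 1036² = 1073296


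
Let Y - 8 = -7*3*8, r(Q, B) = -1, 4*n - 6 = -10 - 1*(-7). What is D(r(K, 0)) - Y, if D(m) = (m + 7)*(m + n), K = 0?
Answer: 317/2 ≈ 158.50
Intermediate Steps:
n = ¾ (n = 3/2 + (-10 - 1*(-7))/4 = 3/2 + (-10 + 7)/4 = 3/2 + (¼)*(-3) = 3/2 - ¾ = ¾ ≈ 0.75000)
D(m) = (7 + m)*(¾ + m) (D(m) = (m + 7)*(m + ¾) = (7 + m)*(¾ + m))
Y = -160 (Y = 8 - 7*3*8 = 8 - 21*8 = 8 - 168 = -160)
D(r(K, 0)) - Y = (21/4 + (-1)² + (31/4)*(-1)) - 1*(-160) = (21/4 + 1 - 31/4) + 160 = -3/2 + 160 = 317/2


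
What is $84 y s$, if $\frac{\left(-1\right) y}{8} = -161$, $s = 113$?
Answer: $12225696$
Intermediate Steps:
$y = 1288$ ($y = \left(-8\right) \left(-161\right) = 1288$)
$84 y s = 84 \cdot 1288 \cdot 113 = 108192 \cdot 113 = 12225696$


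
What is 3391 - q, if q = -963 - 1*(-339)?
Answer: 4015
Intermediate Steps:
q = -624 (q = -963 + 339 = -624)
3391 - q = 3391 - 1*(-624) = 3391 + 624 = 4015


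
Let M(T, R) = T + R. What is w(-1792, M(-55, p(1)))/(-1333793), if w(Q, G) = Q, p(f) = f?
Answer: 1792/1333793 ≈ 0.0013435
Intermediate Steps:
M(T, R) = R + T
w(-1792, M(-55, p(1)))/(-1333793) = -1792/(-1333793) = -1792*(-1/1333793) = 1792/1333793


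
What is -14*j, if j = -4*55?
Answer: 3080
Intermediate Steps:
j = -220
-14*j = -14*(-220) = 3080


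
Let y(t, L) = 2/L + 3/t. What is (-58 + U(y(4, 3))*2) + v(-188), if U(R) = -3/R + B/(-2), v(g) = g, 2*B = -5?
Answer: -8423/34 ≈ -247.74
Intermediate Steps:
B = -5/2 (B = (½)*(-5) = -5/2 ≈ -2.5000)
U(R) = 5/4 - 3/R (U(R) = -3/R - 5/2/(-2) = -3/R - 5/2*(-½) = -3/R + 5/4 = 5/4 - 3/R)
(-58 + U(y(4, 3))*2) + v(-188) = (-58 + (5/4 - 3/(2/3 + 3/4))*2) - 188 = (-58 + (5/4 - 3/(2*(⅓) + 3*(¼)))*2) - 188 = (-58 + (5/4 - 3/(⅔ + ¾))*2) - 188 = (-58 + (5/4 - 3/17/12)*2) - 188 = (-58 + (5/4 - 3*12/17)*2) - 188 = (-58 + (5/4 - 36/17)*2) - 188 = (-58 - 59/68*2) - 188 = (-58 - 59/34) - 188 = -2031/34 - 188 = -8423/34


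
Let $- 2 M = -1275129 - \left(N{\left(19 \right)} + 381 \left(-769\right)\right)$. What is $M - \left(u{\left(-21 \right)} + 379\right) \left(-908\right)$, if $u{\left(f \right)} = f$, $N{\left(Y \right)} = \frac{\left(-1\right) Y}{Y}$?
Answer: $\frac{1632267}{2} \approx 8.1613 \cdot 10^{5}$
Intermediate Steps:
$N{\left(Y \right)} = -1$
$M = \frac{982139}{2}$ ($M = - \frac{-1275129 - \left(-1 + 381 \left(-769\right)\right)}{2} = - \frac{-1275129 - \left(-1 - 292989\right)}{2} = - \frac{-1275129 - -292990}{2} = - \frac{-1275129 + 292990}{2} = \left(- \frac{1}{2}\right) \left(-982139\right) = \frac{982139}{2} \approx 4.9107 \cdot 10^{5}$)
$M - \left(u{\left(-21 \right)} + 379\right) \left(-908\right) = \frac{982139}{2} - \left(-21 + 379\right) \left(-908\right) = \frac{982139}{2} - 358 \left(-908\right) = \frac{982139}{2} - -325064 = \frac{982139}{2} + 325064 = \frac{1632267}{2}$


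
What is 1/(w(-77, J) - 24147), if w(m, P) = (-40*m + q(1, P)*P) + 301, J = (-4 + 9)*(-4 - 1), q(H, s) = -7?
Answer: -1/20591 ≈ -4.8565e-5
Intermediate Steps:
J = -25 (J = 5*(-5) = -25)
w(m, P) = 301 - 40*m - 7*P (w(m, P) = (-40*m - 7*P) + 301 = 301 - 40*m - 7*P)
1/(w(-77, J) - 24147) = 1/((301 - 40*(-77) - 7*(-25)) - 24147) = 1/((301 + 3080 + 175) - 24147) = 1/(3556 - 24147) = 1/(-20591) = -1/20591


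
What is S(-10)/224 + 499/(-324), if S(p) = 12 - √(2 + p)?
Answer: -6743/4536 - I*√2/112 ≈ -1.4866 - 0.012627*I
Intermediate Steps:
S(-10)/224 + 499/(-324) = (12 - √(2 - 10))/224 + 499/(-324) = (12 - √(-8))*(1/224) + 499*(-1/324) = (12 - 2*I*√2)*(1/224) - 499/324 = (3/56 - I*√2/112) - 499/324 = -6743/4536 - I*√2/112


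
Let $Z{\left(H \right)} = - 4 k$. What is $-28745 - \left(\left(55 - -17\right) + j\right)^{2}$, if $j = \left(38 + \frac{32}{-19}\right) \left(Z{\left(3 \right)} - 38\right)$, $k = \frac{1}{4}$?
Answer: $- \frac{662770709}{361} \approx -1.8359 \cdot 10^{6}$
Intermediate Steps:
$k = \frac{1}{4} \approx 0.25$
$Z{\left(H \right)} = -1$ ($Z{\left(H \right)} = \left(-4\right) \frac{1}{4} = -1$)
$j = - \frac{26910}{19}$ ($j = \left(38 + \frac{32}{-19}\right) \left(-1 - 38\right) = \left(38 + 32 \left(- \frac{1}{19}\right)\right) \left(-39\right) = \left(38 - \frac{32}{19}\right) \left(-39\right) = \frac{690}{19} \left(-39\right) = - \frac{26910}{19} \approx -1416.3$)
$-28745 - \left(\left(55 - -17\right) + j\right)^{2} = -28745 - \left(\left(55 - -17\right) - \frac{26910}{19}\right)^{2} = -28745 - \left(\left(55 + 17\right) - \frac{26910}{19}\right)^{2} = -28745 - \left(72 - \frac{26910}{19}\right)^{2} = -28745 - \left(- \frac{25542}{19}\right)^{2} = -28745 - \frac{652393764}{361} = - \frac{662770709}{361}$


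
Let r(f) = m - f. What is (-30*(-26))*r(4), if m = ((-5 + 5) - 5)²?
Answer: 16380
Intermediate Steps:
m = 25 (m = (0 - 5)² = (-5)² = 25)
r(f) = 25 - f
(-30*(-26))*r(4) = (-30*(-26))*(25 - 1*4) = 780*(25 - 4) = 780*21 = 16380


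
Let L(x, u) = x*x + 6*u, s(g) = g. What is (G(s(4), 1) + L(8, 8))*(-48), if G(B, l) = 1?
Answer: -5424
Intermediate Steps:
L(x, u) = x² + 6*u
(G(s(4), 1) + L(8, 8))*(-48) = (1 + (8² + 6*8))*(-48) = (1 + (64 + 48))*(-48) = (1 + 112)*(-48) = 113*(-48) = -5424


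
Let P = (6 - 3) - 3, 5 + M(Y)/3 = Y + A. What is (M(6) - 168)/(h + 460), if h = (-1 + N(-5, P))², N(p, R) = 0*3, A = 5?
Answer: -150/461 ≈ -0.32538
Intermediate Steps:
M(Y) = 3*Y (M(Y) = -15 + 3*(Y + 5) = -15 + 3*(5 + Y) = -15 + (15 + 3*Y) = 3*Y)
P = 0 (P = 3 - 3 = 0)
N(p, R) = 0
h = 1 (h = (-1 + 0)² = (-1)² = 1)
(M(6) - 168)/(h + 460) = (3*6 - 168)/(1 + 460) = (18 - 168)/461 = -150*1/461 = -150/461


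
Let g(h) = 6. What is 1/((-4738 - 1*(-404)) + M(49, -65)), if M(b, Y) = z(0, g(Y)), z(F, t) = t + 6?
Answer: -1/4322 ≈ -0.00023137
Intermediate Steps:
z(F, t) = 6 + t
M(b, Y) = 12 (M(b, Y) = 6 + 6 = 12)
1/((-4738 - 1*(-404)) + M(49, -65)) = 1/((-4738 - 1*(-404)) + 12) = 1/((-4738 + 404) + 12) = 1/(-4334 + 12) = 1/(-4322) = -1/4322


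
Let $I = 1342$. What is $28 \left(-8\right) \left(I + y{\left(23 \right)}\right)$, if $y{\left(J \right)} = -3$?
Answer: $-299936$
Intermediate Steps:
$28 \left(-8\right) \left(I + y{\left(23 \right)}\right) = 28 \left(-8\right) \left(1342 - 3\right) = \left(-224\right) 1339 = -299936$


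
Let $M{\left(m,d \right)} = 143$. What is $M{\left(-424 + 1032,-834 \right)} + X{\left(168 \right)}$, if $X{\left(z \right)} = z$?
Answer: $311$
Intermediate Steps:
$M{\left(-424 + 1032,-834 \right)} + X{\left(168 \right)} = 143 + 168 = 311$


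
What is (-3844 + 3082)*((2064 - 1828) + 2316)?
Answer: -1944624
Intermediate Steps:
(-3844 + 3082)*((2064 - 1828) + 2316) = -762*(236 + 2316) = -762*2552 = -1944624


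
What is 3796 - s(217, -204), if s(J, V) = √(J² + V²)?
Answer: 3796 - √88705 ≈ 3498.2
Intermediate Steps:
3796 - s(217, -204) = 3796 - √(217² + (-204)²) = 3796 - √(47089 + 41616) = 3796 - √88705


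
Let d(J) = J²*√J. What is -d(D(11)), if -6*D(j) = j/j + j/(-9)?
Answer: -√3/6561 ≈ -0.00026399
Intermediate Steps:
D(j) = -⅙ + j/54 (D(j) = -(j/j + j/(-9))/6 = -(1 + j*(-⅑))/6 = -(1 - j/9)/6 = -⅙ + j/54)
d(J) = J^(5/2)
-d(D(11)) = -(-⅙ + (1/54)*11)^(5/2) = -(-⅙ + 11/54)^(5/2) = -(1/27)^(5/2) = -√3/6561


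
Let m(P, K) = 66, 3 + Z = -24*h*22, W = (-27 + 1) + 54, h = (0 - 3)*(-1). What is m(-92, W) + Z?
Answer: -1521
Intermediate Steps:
h = 3 (h = -3*(-1) = 3)
W = 28 (W = -26 + 54 = 28)
Z = -1587 (Z = -3 - 24*3*22 = -3 - 72*22 = -3 - 1584 = -1587)
m(-92, W) + Z = 66 - 1587 = -1521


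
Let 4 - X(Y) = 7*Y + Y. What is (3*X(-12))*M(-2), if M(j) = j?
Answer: -600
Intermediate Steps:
X(Y) = 4 - 8*Y (X(Y) = 4 - (7*Y + Y) = 4 - 8*Y)
(3*X(-12))*M(-2) = (3*(4 - 8*(-12)))*(-2) = (3*(4 + 96))*(-2) = (3*100)*(-2) = 300*(-2) = -600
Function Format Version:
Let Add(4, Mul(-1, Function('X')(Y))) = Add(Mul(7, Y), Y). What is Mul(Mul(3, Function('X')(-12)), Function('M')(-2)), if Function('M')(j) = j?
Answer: -600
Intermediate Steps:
Function('X')(Y) = Add(4, Mul(-8, Y)) (Function('X')(Y) = Add(4, Mul(-1, Add(Mul(7, Y), Y))) = Add(4, Mul(-1, Mul(8, Y))) = Add(4, Mul(-8, Y)))
Mul(Mul(3, Function('X')(-12)), Function('M')(-2)) = Mul(Mul(3, Add(4, Mul(-8, -12))), -2) = Mul(Mul(3, Add(4, 96)), -2) = Mul(Mul(3, 100), -2) = Mul(300, -2) = -600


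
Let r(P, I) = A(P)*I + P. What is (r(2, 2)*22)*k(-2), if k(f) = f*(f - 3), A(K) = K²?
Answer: 2200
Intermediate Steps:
r(P, I) = P + I*P² (r(P, I) = P²*I + P = I*P² + P = P + I*P²)
k(f) = f*(-3 + f)
(r(2, 2)*22)*k(-2) = ((2*(1 + 2*2))*22)*(-2*(-3 - 2)) = ((2*(1 + 4))*22)*(-2*(-5)) = ((2*5)*22)*10 = (10*22)*10 = 220*10 = 2200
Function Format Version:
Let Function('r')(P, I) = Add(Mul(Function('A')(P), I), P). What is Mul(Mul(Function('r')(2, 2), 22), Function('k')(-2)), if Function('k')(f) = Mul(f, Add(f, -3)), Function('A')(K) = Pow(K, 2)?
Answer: 2200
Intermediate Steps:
Function('r')(P, I) = Add(P, Mul(I, Pow(P, 2))) (Function('r')(P, I) = Add(Mul(Pow(P, 2), I), P) = Add(Mul(I, Pow(P, 2)), P) = Add(P, Mul(I, Pow(P, 2))))
Function('k')(f) = Mul(f, Add(-3, f))
Mul(Mul(Function('r')(2, 2), 22), Function('k')(-2)) = Mul(Mul(Mul(2, Add(1, Mul(2, 2))), 22), Mul(-2, Add(-3, -2))) = Mul(Mul(Mul(2, Add(1, 4)), 22), Mul(-2, -5)) = Mul(Mul(Mul(2, 5), 22), 10) = Mul(Mul(10, 22), 10) = Mul(220, 10) = 2200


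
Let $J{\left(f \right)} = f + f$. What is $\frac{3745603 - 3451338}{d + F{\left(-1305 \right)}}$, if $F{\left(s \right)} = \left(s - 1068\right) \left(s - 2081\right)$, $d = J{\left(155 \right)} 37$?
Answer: $\frac{294265}{8046448} \approx 0.036571$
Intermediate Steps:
$J{\left(f \right)} = 2 f$
$d = 11470$ ($d = 2 \cdot 155 \cdot 37 = 310 \cdot 37 = 11470$)
$F{\left(s \right)} = \left(-2081 + s\right) \left(-1068 + s\right)$ ($F{\left(s \right)} = \left(-1068 + s\right) \left(-2081 + s\right) = \left(-2081 + s\right) \left(-1068 + s\right)$)
$\frac{3745603 - 3451338}{d + F{\left(-1305 \right)}} = \frac{3745603 - 3451338}{11470 + \left(2222508 + \left(-1305\right)^{2} - -4109445\right)} = \frac{294265}{11470 + \left(2222508 + 1703025 + 4109445\right)} = \frac{294265}{11470 + 8034978} = \frac{294265}{8046448}$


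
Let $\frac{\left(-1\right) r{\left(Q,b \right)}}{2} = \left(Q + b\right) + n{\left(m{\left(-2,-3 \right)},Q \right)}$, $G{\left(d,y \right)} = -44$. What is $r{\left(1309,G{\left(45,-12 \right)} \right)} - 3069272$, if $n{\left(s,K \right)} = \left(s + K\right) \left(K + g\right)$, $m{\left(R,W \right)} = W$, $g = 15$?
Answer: $-6530090$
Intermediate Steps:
$n{\left(s,K \right)} = \left(15 + K\right) \left(K + s\right)$ ($n{\left(s,K \right)} = \left(s + K\right) \left(K + 15\right) = \left(K + s\right) \left(15 + K\right) = \left(15 + K\right) \left(K + s\right)$)
$r{\left(Q,b \right)} = 90 - 26 Q - 2 b - 2 Q^{2}$ ($r{\left(Q,b \right)} = - 2 \left(\left(Q + b\right) + \left(Q^{2} + 15 Q + 15 \left(-3\right) + Q \left(-3\right)\right)\right) = - 2 \left(\left(Q + b\right) + \left(Q^{2} + 15 Q - 45 - 3 Q\right)\right) = - 2 \left(\left(Q + b\right) + \left(-45 + Q^{2} + 12 Q\right)\right) = - 2 \left(-45 + b + Q^{2} + 13 Q\right) = 90 - 26 Q - 2 b - 2 Q^{2}$)
$r{\left(1309,G{\left(45,-12 \right)} \right)} - 3069272 = \left(90 - 34034 - -88 - 2 \cdot 1309^{2}\right) - 3069272 = \left(90 - 34034 + 88 - 3426962\right) - 3069272 = -3460818 - 3069272 = -6530090$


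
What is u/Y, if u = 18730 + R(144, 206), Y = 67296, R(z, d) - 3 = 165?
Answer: 9449/33648 ≈ 0.28082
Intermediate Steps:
R(z, d) = 168 (R(z, d) = 3 + 165 = 168)
u = 18898 (u = 18730 + 168 = 18898)
u/Y = 18898/67296 = 18898*(1/67296) = 9449/33648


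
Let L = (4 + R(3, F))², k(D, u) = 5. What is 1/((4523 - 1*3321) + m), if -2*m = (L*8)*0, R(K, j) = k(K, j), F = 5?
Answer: 1/1202 ≈ 0.00083195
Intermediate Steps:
R(K, j) = 5
L = 81 (L = (4 + 5)² = 9² = 81)
m = 0 (m = -81*8*0/2 = -324*0 = -½*0 = 0)
1/((4523 - 1*3321) + m) = 1/((4523 - 1*3321) + 0) = 1/((4523 - 3321) + 0) = 1/(1202 + 0) = 1/1202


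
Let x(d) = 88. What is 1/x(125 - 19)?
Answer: 1/88 ≈ 0.011364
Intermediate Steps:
1/x(125 - 19) = 1/88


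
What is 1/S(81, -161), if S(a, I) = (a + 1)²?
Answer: 1/6724 ≈ 0.00014872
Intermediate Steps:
S(a, I) = (1 + a)²
1/S(81, -161) = 1/((1 + 81)²) = 1/(82²) = 1/6724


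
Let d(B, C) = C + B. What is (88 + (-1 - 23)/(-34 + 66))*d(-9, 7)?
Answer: -349/2 ≈ -174.50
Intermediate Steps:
d(B, C) = B + C
(88 + (-1 - 23)/(-34 + 66))*d(-9, 7) = (88 + (-1 - 23)/(-34 + 66))*(-9 + 7) = (88 - 24/32)*(-2) = (88 - 24*1/32)*(-2) = (88 - 3/4)*(-2) = (349/4)*(-2) = -349/2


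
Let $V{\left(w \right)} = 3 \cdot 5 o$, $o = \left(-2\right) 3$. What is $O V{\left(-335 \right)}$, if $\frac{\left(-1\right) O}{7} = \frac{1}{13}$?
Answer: $\frac{630}{13} \approx 48.462$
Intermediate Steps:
$o = -6$
$V{\left(w \right)} = -90$ ($V{\left(w \right)} = 3 \cdot 5 \left(-6\right) = 15 \left(-6\right) = -90$)
$O = - \frac{7}{13} \approx -0.53846$
$O V{\left(-335 \right)} = \left(- \frac{7}{13}\right) \left(-90\right) = \frac{630}{13}$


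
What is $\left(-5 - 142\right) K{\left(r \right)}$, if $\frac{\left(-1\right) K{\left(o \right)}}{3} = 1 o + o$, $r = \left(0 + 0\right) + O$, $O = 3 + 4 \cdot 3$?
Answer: $13230$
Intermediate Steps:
$O = 15$ ($O = 3 + 12 = 15$)
$r = 15$ ($r = \left(0 + 0\right) + 15 = 0 + 15 = 15$)
$K{\left(o \right)} = - 6 o$ ($K{\left(o \right)} = - 3 \left(1 o + o\right) = - 3 \left(o + o\right) = - 3 \cdot 2 o = - 6 o$)
$\left(-5 - 142\right) K{\left(r \right)} = \left(-5 - 142\right) \left(\left(-6\right) 15\right) = \left(-147\right) \left(-90\right) = 13230$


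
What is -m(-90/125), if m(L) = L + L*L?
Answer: 126/625 ≈ 0.20160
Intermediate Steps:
m(L) = L + L²
-m(-90/125) = -(-90/125)*(1 - 90/125) = -(-90*1/125)*(1 - 90*1/125) = -(-18)*(1 - 18/25)/25 = -(-18)*7/(25*25) = -1*(-126/625) = 126/625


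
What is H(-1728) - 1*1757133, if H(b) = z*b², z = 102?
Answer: 302813235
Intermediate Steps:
H(b) = 102*b²
H(-1728) - 1*1757133 = 102*(-1728)² - 1*1757133 = 102*2985984 - 1757133 = 304570368 - 1757133 = 302813235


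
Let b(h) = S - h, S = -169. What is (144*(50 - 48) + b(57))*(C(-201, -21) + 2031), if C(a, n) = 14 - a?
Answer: 139252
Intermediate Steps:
b(h) = -169 - h
(144*(50 - 48) + b(57))*(C(-201, -21) + 2031) = (144*(50 - 48) + (-169 - 1*57))*((14 - 1*(-201)) + 2031) = (144*2 + (-169 - 57))*((14 + 201) + 2031) = (288 - 226)*(215 + 2031) = 62*2246 = 139252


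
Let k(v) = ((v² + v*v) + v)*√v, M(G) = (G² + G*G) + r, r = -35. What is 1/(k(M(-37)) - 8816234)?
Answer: 30506/1997535765689003 + 859713*√2703/33958108016713051 ≈ 1.3315e-9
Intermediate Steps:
M(G) = -35 + 2*G² (M(G) = (G² + G*G) - 35 = (G² + G²) - 35 = 2*G² - 35 = -35 + 2*G²)
k(v) = √v*(v + 2*v²) (k(v) = ((v² + v²) + v)*√v = (2*v² + v)*√v = (v + 2*v²)*√v = √v*(v + 2*v²))
1/(k(M(-37)) - 8816234) = 1/((-35 + 2*(-37)²)^(3/2)*(1 + 2*(-35 + 2*(-37)²)) - 8816234) = 1/((-35 + 2*1369)^(3/2)*(1 + 2*(-35 + 2*1369)) - 8816234) = 1/((-35 + 2738)^(3/2)*(1 + 2*(-35 + 2738)) - 8816234) = 1/(2703^(3/2)*(1 + 2*2703) - 8816234) = 1/((2703*√2703)*(1 + 5406) - 8816234) = 1/((2703*√2703)*5407 - 8816234) = 1/(14615121*√2703 - 8816234) = 1/(-8816234 + 14615121*√2703)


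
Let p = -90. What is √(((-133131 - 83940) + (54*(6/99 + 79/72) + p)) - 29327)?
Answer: I*√119269931/22 ≈ 496.41*I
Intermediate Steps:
√(((-133131 - 83940) + (54*(6/99 + 79/72) + p)) - 29327) = √(((-133131 - 83940) + (54*(6/99 + 79/72) - 90)) - 29327) = √((-217071 + (54*(6*(1/99) + 79*(1/72)) - 90)) - 29327) = √((-217071 + (54*(2/33 + 79/72) - 90)) - 29327) = √((-217071 + (54*(917/792) - 90)) - 29327) = √((-217071 + (2751/44 - 90)) - 29327) = √((-217071 - 1209/44) - 29327) = √(-9552333/44 - 29327) = √(-10842721/44) = I*√119269931/22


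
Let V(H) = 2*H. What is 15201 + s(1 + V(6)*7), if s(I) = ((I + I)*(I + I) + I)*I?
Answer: 2478926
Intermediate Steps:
s(I) = I*(I + 4*I**2) (s(I) = ((2*I)*(2*I) + I)*I = (4*I**2 + I)*I = (I + 4*I**2)*I = I*(I + 4*I**2))
15201 + s(1 + V(6)*7) = 15201 + (1 + (2*6)*7)**2*(1 + 4*(1 + (2*6)*7)) = 15201 + (1 + 12*7)**2*(1 + 4*(1 + 12*7)) = 15201 + (1 + 84)**2*(1 + 4*(1 + 84)) = 15201 + 85**2*(1 + 4*85) = 15201 + 7225*(1 + 340) = 15201 + 7225*341 = 15201 + 2463725 = 2478926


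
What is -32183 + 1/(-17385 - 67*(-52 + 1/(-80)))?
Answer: -35787914459/1112013 ≈ -32183.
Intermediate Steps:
-32183 + 1/(-17385 - 67*(-52 + 1/(-80))) = -32183 + 1/(-17385 - 67*(-52 - 1/80)) = -32183 + 1/(-17385 - 67*(-4161/80)) = -32183 + 1/(-17385 + 278787/80) = -32183 + 1/(-1112013/80) = -32183 - 80/1112013 = -35787914459/1112013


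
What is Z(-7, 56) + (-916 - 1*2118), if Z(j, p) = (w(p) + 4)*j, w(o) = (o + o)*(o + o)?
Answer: -90870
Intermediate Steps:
w(o) = 4*o² (w(o) = (2*o)*(2*o) = 4*o²)
Z(j, p) = j*(4 + 4*p²) (Z(j, p) = (4*p² + 4)*j = (4 + 4*p²)*j = j*(4 + 4*p²))
Z(-7, 56) + (-916 - 1*2118) = 4*(-7)*(1 + 56²) + (-916 - 1*2118) = 4*(-7)*(1 + 3136) + (-916 - 2118) = 4*(-7)*3137 - 3034 = -87836 - 3034 = -90870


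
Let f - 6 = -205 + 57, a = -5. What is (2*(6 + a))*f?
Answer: -284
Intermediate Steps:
f = -142 (f = 6 + (-205 + 57) = 6 - 148 = -142)
(2*(6 + a))*f = (2*(6 - 5))*(-142) = (2*1)*(-142) = 2*(-142) = -284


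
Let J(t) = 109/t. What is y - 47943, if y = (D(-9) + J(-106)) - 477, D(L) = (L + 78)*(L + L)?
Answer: -5264281/106 ≈ -49663.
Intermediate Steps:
D(L) = 2*L*(78 + L) (D(L) = (78 + L)*(2*L) = 2*L*(78 + L))
y = -182323/106 (y = (2*(-9)*(78 - 9) + 109/(-106)) - 477 = (2*(-9)*69 + 109*(-1/106)) - 477 = (-1242 - 109/106) - 477 = -131761/106 - 477 = -182323/106 ≈ -1720.0)
y - 47943 = -182323/106 - 47943 = -5264281/106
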